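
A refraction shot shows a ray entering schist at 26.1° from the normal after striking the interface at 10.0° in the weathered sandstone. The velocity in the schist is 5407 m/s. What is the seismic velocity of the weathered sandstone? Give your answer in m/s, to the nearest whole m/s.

2134 m/s

sin 10.0° = 0.1736; sin 26.1° = 0.4399.
V₁ = V₂·(sin θ₁/sin θ₂) = 5407·(0.1736/0.4399) = 2134.19 m/s.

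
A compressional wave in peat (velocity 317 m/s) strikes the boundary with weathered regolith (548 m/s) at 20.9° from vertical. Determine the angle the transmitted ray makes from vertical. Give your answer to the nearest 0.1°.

sin θ₁/V₁ = sin θ₂/V₂ ⇒ sin θ₂ = 548·sin 20.9°/317 = 548·0.3567/317 = 0.6167.
θ₂ = arcsin 0.6167 = 38.08° from the normal.

38.1°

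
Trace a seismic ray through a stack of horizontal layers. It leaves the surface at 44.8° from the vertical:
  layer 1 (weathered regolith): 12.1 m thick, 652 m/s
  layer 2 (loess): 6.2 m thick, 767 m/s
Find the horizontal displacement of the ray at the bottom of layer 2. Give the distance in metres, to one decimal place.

21.2 m

p = sin θ₁/V₁ = sin 44.8°/652 = 1.0807e-03 s/m is conserved through the stack.
Layer 1: θ = 44.80°; offset = 12.1·tan 44.80° = 12.016 m.
Layer 2: sin θ = p·767 = 0.8289 → θ = 55.99°; offset = 6.2·tan 55.99° = 9.188 m.
Summing the layer offsets gives 21.203 m.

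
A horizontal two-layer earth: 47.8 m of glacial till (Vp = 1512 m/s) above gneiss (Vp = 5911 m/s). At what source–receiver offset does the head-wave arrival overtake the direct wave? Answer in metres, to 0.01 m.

124.19 m

θ_c = arcsin(1512/5911) = 14.82°, so cos θ_c = 0.9667 and tᵢ = 2h cos θ_c/V₁ = 0.0611 s.
At crossover x/V₁ = x/V₂ + tᵢ ⇒ x = tᵢ/(1/V₁ − 1/V₂) = 0.06112/(6.6138e-04 − 1.6918e-04) = 124.19 m.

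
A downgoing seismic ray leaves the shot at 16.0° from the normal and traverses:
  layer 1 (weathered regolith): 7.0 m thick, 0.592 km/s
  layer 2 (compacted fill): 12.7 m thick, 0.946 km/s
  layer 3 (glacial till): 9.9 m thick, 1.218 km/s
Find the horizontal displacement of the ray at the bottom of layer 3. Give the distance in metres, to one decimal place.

Apply Snell's law at each interface; in layer i the horizontal offset is hᵢ·tan θᵢ.
Layer 1: θ = 16.00°; offset = 7.0·tan 16.00° = 2.007 m.
Layer 2: sin θ = 0.946·sin 16.0°/0.592 = 0.4405, θ = 26.13°; offset = 12.7·tan 26.13° = 6.231 m.
Layer 3: sin θ = 1.218·sin 16.0°/0.592 = 0.5671, θ = 34.55°; offset = 9.9·tan 34.55° = 6.816 m.
Summing the layer offsets gives 15.054 m.

15.1 m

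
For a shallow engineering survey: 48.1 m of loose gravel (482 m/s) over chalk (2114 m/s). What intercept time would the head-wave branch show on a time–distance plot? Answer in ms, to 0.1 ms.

194.3 ms

tᵢ = 2h·√(V₂²−V₁²)/(V₁V₂).
√(V₂²−V₁²) = √(2114²−482²) = 2058.3 m/s.
tᵢ = 2·48.1·2058.3/(482·2114) = 0.19433 s.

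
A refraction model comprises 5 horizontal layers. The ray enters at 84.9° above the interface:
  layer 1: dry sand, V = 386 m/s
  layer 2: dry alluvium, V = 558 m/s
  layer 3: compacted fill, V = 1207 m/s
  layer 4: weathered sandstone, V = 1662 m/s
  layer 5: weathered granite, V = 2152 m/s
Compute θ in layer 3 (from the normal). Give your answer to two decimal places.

From the normal: θ₁ = 90° − 84.9° = 5.1°.
Ray parameter p = sin 5.1° / 386 = 2.3030e-04 s/m.
sin θ_3 = p·V_3 = 2.3030e-04 × 1207 = 0.2780.
θ_3 = 16.14° from the vertical.

16.14°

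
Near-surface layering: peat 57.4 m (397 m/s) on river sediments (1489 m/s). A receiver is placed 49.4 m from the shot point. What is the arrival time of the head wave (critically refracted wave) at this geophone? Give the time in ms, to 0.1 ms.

θ_c = arcsin(V₁/V₂) = arcsin(397/1489) = 15.46°, cos θ_c = 0.9638.
Intercept time tᵢ = 2h cos θ_c / V₁ = 2·57.4·0.9638/397 = 0.27870 s.
t = x/V₂ + tᵢ = 49.4/1489 + 0.27870 = 0.31188 s.

311.9 ms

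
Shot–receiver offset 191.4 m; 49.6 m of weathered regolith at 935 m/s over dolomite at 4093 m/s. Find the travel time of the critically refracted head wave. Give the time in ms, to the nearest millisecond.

θ_c = arcsin(V₁/V₂) = arcsin(935/4093) = 13.21°, cos θ_c = 0.9736.
Intercept time tᵢ = 2h cos θ_c / V₁ = 2·49.6·0.9736/935 = 0.10329 s.
t = x/V₂ + tᵢ = 191.4/4093 + 0.10329 = 0.15005 s.

150 ms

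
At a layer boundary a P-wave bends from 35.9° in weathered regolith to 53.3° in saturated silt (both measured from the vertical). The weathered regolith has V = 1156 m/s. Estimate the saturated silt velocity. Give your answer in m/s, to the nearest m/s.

sin 35.9° = 0.5864; sin 53.3° = 0.8018.
V₂ = V₁·(sin θ₂/sin θ₁) = 1156·(0.8018/0.5864) = 1580.66 m/s.

1581 m/s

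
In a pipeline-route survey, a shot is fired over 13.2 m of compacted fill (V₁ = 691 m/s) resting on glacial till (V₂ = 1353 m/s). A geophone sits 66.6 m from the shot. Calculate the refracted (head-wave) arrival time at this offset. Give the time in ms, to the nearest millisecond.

t = x/V₂ + 2h·√(V₂²−V₁²)/(V₁V₂).
√(V₂²−V₁²) = √(1353²−691²) = 1163.2 m/s; delay term = 2·13.2·1163.2/(691·1353) = 0.03285 s.
t = 66.6/1353 + 0.03285 = 0.08207 s.

82 ms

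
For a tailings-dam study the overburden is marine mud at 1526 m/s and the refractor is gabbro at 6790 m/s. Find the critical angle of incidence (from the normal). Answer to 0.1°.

At critical incidence the refracted ray runs along the interface (θ₂ = 90°), so sin θ_c = V₁/V₂.
θ_c = arcsin(1526/6790) = arcsin 0.2247 = 12.99°.

13.0°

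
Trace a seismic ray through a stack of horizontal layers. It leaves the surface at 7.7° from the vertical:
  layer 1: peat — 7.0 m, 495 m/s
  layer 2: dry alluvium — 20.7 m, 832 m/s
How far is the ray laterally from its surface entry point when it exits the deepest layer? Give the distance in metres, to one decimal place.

5.7 m

Ray parameter p = sin 7.7° / 495 m/s = 2.7068e-04 s/m.
Layer 1: θ = 7.70°; offset = 7.0·tan 7.70° = 0.946 m.
Layer 2: sin θ = p·832 = 0.2252 → θ = 13.01°; offset = 20.7·tan 13.01° = 4.785 m.
Σ offsets = 5.731 m.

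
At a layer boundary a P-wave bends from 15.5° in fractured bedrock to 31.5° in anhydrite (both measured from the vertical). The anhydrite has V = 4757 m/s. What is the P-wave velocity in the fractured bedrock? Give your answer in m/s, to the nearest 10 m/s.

2430 m/s

sin 15.5° = 0.2672; sin 31.5° = 0.5225.
V₁ = V₂·(sin θ₁/sin θ₂) = 4757·(0.2672/0.5225) = 2433.03 m/s.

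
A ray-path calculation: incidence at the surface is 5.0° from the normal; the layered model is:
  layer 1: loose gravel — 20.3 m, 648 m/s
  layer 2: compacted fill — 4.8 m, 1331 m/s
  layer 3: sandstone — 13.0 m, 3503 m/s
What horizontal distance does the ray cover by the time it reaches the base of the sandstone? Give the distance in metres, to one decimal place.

Ray parameter p = sin 5.0° / 648 m/s = 1.3450e-04 s/m.
Layer 1: θ = 5.00°; offset = 20.3·tan 5.00° = 1.776 m.
Layer 2: sin θ = p·1331 = 0.1790 → θ = 10.31°; offset = 4.8·tan 10.31° = 0.873 m.
Layer 3: sin θ = p·3503 = 0.4712 → θ = 28.11°; offset = 13.0·tan 28.11° = 6.944 m.
Summing the layer offsets gives 9.593 m.

9.6 m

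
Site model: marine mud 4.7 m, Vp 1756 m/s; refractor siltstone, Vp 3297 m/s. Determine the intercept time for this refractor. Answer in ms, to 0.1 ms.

tᵢ = 2h·√(V₂²−V₁²)/(V₁V₂).
√(V₂²−V₁²) = √(3297²−1756²) = 2790.5 m/s.
tᵢ = 2·4.7·2790.5/(1756·3297) = 0.00453 s.

4.5 ms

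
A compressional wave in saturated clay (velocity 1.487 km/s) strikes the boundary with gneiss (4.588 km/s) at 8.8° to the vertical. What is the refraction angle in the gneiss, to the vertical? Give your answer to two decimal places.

28.17°

sin θ₁/V₁ = sin θ₂/V₂ ⇒ sin θ₂ = 4.588·sin 8.8°/1.487 = 4.588·0.1530/1.487 = 0.4720.
θ₂ = arcsin 0.4720 = 28.17° from the normal.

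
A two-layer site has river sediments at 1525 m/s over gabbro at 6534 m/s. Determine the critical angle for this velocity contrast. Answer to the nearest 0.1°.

13.5°

At critical incidence the refracted ray runs along the interface (θ₂ = 90°), so sin θ_c = V₁/V₂.
θ_c = arcsin(1525/6534) = arcsin 0.2334 = 13.50°.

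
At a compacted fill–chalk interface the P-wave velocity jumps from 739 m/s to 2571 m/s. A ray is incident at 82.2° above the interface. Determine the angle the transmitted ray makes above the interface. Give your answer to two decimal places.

61.83°

Angle from the normal: 90° − 82.2° = 7.8°.
Snell's law: sin θ₂ = (V₂/V₁)·sin θ₁ = (2571/739)·sin 7.8° = 0.4722.
θ₂ = arcsin 0.4722 = 28.17° from the normal.
From the interface: 90° − 28.17° = 61.83°.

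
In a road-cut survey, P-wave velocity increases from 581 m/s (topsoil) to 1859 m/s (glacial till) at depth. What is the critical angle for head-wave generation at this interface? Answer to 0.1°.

At critical incidence the refracted ray runs along the interface (θ₂ = 90°), so sin θ_c = V₁/V₂.
θ_c = arcsin(581/1859) = arcsin 0.3125 = 18.21°.

18.2°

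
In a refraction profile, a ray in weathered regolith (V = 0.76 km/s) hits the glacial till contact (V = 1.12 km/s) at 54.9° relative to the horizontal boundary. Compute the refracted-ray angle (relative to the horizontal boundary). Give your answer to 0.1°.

Convert to the normal: θ₁ = 90° − 54.9° = 35.1°.
sin θ₁/V₁ = sin θ₂/V₂ ⇒ sin θ₂ = 1.12·sin 35.1°/0.76 = 1.12·0.5750/0.76 = 0.8474.
θ₂ = arcsin 0.8474 = 57.93° from the normal.
From the interface: 90° − 57.93° = 32.07°.

32.1°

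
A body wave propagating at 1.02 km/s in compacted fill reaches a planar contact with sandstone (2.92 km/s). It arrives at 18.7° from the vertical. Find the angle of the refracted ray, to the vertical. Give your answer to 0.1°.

sin θ₁/V₁ = sin θ₂/V₂ ⇒ sin θ₂ = 2.92·sin 18.7°/1.02 = 2.92·0.3206/1.02 = 0.9178.
θ₂ = arcsin 0.9178 = 66.61° from the normal.

66.6°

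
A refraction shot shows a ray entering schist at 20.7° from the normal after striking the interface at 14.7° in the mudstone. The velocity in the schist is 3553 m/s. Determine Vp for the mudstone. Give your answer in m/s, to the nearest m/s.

2551 m/s

sin 14.7° = 0.2538; sin 20.7° = 0.3535.
V₁ = V₂·(sin θ₁/sin θ₂) = 3553·(0.2538/0.3535) = 2550.68 m/s.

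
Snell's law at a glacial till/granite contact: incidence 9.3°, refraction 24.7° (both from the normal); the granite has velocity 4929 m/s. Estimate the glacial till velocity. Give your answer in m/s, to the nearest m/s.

1906 m/s

sin 9.3° = 0.1616; sin 24.7° = 0.4179.
V₁ = V₂·(sin θ₁/sin θ₂) = 4929·(0.1616/0.4179) = 1906.22 m/s.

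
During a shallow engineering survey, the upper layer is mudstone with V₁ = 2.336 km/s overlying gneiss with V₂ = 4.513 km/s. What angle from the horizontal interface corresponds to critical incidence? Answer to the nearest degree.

Critical incidence: sin θ_c = V₁/V₂ = 2.336/4.513 = 0.5176.
θ_c = arcsin 0.5176 = 31.17°.
Measured from the interface: 90° − 31.17° = 58.83°.

59°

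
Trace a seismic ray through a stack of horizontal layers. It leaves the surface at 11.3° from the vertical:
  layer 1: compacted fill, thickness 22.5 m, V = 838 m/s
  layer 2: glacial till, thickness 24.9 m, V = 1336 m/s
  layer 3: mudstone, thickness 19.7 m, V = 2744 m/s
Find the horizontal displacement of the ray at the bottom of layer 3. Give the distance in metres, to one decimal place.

29.2 m

Apply Snell's law at each interface; in layer i the horizontal offset is hᵢ·tan θᵢ.
Layer 1: θ = 11.30°; offset = 22.5·tan 11.30° = 4.496 m.
Layer 2: sin θ = 1336·sin 11.3°/838 = 0.3124, θ = 18.20°; offset = 24.9·tan 18.20° = 8.188 m.
Layer 3: sin θ = 2744·sin 11.3°/838 = 0.6416, θ = 39.91°; offset = 19.7·tan 39.91° = 16.479 m.
Total horizontal offset = 29.163 m.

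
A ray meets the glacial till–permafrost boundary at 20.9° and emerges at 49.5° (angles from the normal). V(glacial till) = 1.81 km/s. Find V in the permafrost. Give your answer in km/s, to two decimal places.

3.86 km/s

sin 20.9° = 0.3567; sin 49.5° = 0.7604.
V₂ = V₁·(sin θ₂/sin θ₁) = 1.81·(0.7604/0.3567) = 3.86 km/s.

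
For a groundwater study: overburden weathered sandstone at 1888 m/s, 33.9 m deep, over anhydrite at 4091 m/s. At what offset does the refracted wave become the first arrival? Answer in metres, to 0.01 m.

x_cross = 2h·√((V₂+V₁)/(V₂−V₁)).
(V₂+V₁)/(V₂−V₁) = (4091+1888)/(4091−1888) = 2.7140; √ = 1.6474.
x_cross = 2·33.9·1.6474 = 111.70 m.

111.70 m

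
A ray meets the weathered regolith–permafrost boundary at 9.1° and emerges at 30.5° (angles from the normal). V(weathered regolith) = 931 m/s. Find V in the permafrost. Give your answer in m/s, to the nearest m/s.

sin 9.1° = 0.1582; sin 30.5° = 0.5075.
V₂ = V₁·(sin θ₂/sin θ₁) = 931·(0.5075/0.1582) = 2987.63 m/s.

2988 m/s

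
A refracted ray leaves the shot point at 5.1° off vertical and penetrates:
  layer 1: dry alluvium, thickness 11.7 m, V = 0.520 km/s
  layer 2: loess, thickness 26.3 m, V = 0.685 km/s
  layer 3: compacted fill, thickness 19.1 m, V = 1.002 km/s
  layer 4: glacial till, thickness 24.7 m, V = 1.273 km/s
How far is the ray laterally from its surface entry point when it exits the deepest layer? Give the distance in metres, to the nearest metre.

Ray parameter p = sin 5.1° / 0.520 km/s = 1.7095e-01 s/km.
Layer 1: θ = 5.10°; offset = 11.7·tan 5.10° = 1.044 m.
Layer 2: sin θ = p·0.685 = 0.1171 → θ = 6.72°; offset = 26.3·tan 6.72° = 3.101 m.
Layer 3: sin θ = p·1.002 = 0.1713 → θ = 9.86°; offset = 19.1·tan 9.86° = 3.321 m.
Layer 4: sin θ = p·1.273 = 0.2176 → θ = 12.57°; offset = 24.7·tan 12.57° = 5.507 m.
Summing the layer offsets gives 12.973 m.

13 m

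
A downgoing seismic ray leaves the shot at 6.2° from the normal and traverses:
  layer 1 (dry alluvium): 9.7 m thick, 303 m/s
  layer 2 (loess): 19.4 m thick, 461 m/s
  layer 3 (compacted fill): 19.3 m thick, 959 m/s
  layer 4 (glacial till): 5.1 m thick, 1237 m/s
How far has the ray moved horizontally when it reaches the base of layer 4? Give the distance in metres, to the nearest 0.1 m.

p = sin θ₁/V₁ = sin 6.2°/303 = 3.5643e-04 s/m is conserved through the stack.
Layer 1: θ = 6.20°; offset = 9.7·tan 6.20° = 1.054 m.
Layer 2: sin θ = p·461 = 0.1643 → θ = 9.46°; offset = 19.4·tan 9.46° = 3.232 m.
Layer 3: sin θ = p·959 = 0.3418 → θ = 19.99°; offset = 19.3·tan 19.99° = 7.020 m.
Layer 4: sin θ = p·1237 = 0.4409 → θ = 26.16°; offset = 5.1·tan 26.16° = 2.505 m.
Total horizontal offset = 13.811 m.

13.8 m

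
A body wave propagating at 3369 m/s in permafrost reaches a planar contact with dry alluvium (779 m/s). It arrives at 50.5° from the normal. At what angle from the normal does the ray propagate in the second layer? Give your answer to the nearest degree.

10°

sin θ₁/V₁ = sin θ₂/V₂ ⇒ sin θ₂ = 779·sin 50.5°/3369 = 779·0.7716/3369 = 0.1784.
θ₂ = arcsin 0.1784 = 10.28° from the normal.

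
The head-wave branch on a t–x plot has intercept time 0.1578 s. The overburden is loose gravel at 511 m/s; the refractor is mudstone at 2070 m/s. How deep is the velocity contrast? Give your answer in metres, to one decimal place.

41.6 m

h = tᵢ·V₁·V₂ / (2·√(V₂²−V₁²)).
√(V₂²−V₁²) = √(2070² − 511²) = 2005.9 m/s.
h = 0.1578 s × 511 × 2070 / (2 × 2005.9) = 41.61 m.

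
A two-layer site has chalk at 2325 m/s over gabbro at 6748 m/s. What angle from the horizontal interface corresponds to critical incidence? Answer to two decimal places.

At critical incidence the refracted ray runs along the interface (θ₂ = 90°), so sin θ_c = V₁/V₂.
θ_c = arcsin(2325/6748) = arcsin 0.3445 = 20.15°.
Measured from the interface: 90° − 20.15° = 69.85°.

69.85°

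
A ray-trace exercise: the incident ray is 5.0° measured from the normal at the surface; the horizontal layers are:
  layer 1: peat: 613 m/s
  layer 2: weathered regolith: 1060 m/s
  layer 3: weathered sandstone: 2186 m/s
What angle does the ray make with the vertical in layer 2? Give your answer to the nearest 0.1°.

Ray parameter p = sin 5.0° / 613 = 1.4218e-04 s/m.
sin θ_2 = p·V_2 = 1.4218e-04 × 1060 = 0.1507.
θ_2 = 8.67° from the vertical.

8.7°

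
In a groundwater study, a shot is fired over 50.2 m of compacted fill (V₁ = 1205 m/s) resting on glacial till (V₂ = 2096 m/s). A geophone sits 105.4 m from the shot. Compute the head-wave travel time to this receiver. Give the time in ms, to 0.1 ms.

t = x/V₂ + 2h·√(V₂²−V₁²)/(V₁V₂).
√(V₂²−V₁²) = √(2096²−1205²) = 1715.0 m/s; delay term = 2·50.2·1715.0/(1205·2096) = 0.06817 s.
t = 105.4/2096 + 0.06817 = 0.11846 s.

118.5 ms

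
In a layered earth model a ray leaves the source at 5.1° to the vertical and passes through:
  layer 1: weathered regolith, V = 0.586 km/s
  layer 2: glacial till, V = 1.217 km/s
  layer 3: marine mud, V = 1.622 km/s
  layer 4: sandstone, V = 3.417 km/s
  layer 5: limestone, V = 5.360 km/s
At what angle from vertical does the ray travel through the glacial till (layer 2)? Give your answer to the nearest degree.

Snell's law across each interface conserves sin θ / V, so sin θ_2 = V_2·sin θ₁/V₁.
sin θ_2 = 1.217 × sin 5.1° / 0.586 = 0.1846.
θ_2 = 10.64° from the vertical.

11°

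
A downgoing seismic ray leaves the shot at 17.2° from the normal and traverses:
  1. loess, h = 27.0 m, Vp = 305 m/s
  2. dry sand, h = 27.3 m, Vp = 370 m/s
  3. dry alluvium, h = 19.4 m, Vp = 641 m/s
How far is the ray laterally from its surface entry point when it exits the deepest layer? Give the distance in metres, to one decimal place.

34.2 m

Apply Snell's law at each interface; in layer i the horizontal offset is hᵢ·tan θᵢ.
Layer 1: θ = 17.20°; offset = 27.0·tan 17.20° = 8.358 m.
Layer 2: sin θ = 370·sin 17.2°/305 = 0.3587, θ = 21.02°; offset = 27.3·tan 21.02° = 10.492 m.
Layer 3: sin θ = 641·sin 17.2°/305 = 0.6215, θ = 38.42°; offset = 19.4·tan 38.42° = 15.389 m.
Total horizontal offset = 34.239 m.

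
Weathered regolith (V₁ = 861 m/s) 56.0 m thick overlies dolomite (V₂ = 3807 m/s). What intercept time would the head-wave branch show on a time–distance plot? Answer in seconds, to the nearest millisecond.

0.127 s

tᵢ = 2h·√(V₂²−V₁²)/(V₁V₂).
√(V₂²−V₁²) = √(3807²−861²) = 3708.4 m/s.
tᵢ = 2·56.0·3708.4/(861·3807) = 0.12671 s.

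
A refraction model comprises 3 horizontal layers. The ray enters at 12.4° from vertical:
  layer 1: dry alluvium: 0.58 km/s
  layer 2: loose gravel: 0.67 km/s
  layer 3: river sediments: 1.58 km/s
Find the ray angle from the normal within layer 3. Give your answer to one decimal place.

Ray parameter p = sin 12.4° / 0.58 = 3.7023e-01 s/km.
sin θ_3 = p·V_3 = 3.7023e-01 × 1.58 = 0.5850.
θ_3 = 35.80° from the vertical.

35.8°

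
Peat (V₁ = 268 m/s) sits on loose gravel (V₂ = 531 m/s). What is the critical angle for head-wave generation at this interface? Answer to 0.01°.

Critical incidence: sin θ_c = V₁/V₂ = 268/531 = 0.5047.
θ_c = arcsin 0.5047 = 30.31°.

30.31°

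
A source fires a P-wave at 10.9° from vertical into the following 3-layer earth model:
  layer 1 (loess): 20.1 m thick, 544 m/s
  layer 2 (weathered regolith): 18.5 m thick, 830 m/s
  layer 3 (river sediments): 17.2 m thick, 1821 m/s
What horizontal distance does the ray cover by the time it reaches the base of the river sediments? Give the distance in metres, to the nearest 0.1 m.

Ray parameter p = sin 10.9° / 544 m/s = 3.4760e-04 s/m.
Layer 1: θ = 10.90°; offset = 20.1·tan 10.90° = 3.871 m.
Layer 2: sin θ = p·830 = 0.2885 → θ = 16.77°; offset = 18.5·tan 16.77° = 5.574 m.
Layer 3: sin θ = p·1821 = 0.6330 → θ = 39.27°; offset = 17.2·tan 39.27° = 14.063 m.
Σ offsets = 23.508 m.

23.5 m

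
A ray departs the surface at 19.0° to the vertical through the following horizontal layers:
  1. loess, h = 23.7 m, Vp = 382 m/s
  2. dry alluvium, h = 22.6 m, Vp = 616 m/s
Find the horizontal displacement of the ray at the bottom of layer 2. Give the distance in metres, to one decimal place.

22.1 m

Apply Snell's law at each interface; in layer i the horizontal offset is hᵢ·tan θᵢ.
Layer 1: θ = 19.00°; offset = 23.7·tan 19.00° = 8.161 m.
Layer 2: sin θ = 616·sin 19.0°/382 = 0.5250, θ = 31.67°; offset = 22.6·tan 31.67° = 13.941 m.
Summing the layer offsets gives 22.101 m.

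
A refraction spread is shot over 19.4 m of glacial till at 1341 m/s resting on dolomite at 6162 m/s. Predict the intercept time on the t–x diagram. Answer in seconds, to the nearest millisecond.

θ_c = arcsin(V₁/V₂) = arcsin(1341/6162) = 12.57°; cos θ_c = 0.9760.
tᵢ = 2h·cos θ_c / V₁ = 2·19.4·0.9760 / 1341 = 0.02824 s.

0.028 s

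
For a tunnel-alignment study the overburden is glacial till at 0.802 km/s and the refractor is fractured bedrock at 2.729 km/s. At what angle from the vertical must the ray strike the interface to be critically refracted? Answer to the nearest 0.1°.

17.1°

Critical incidence: sin θ_c = V₁/V₂ = 0.802/2.729 = 0.2939.
θ_c = arcsin 0.2939 = 17.09°.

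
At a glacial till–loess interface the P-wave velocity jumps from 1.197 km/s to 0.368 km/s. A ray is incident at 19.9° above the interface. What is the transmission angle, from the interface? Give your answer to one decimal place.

73.2°

Convert to the normal: θ₁ = 90° − 19.9° = 70.1°.
sin θ₁/V₁ = sin θ₂/V₂ ⇒ sin θ₂ = 0.368·sin 70.1°/1.197 = 0.368·0.9403/1.197 = 0.2891.
θ₂ = arcsin 0.2891 = 16.80° from the normal.
From the interface: 90° − 16.80° = 73.20°.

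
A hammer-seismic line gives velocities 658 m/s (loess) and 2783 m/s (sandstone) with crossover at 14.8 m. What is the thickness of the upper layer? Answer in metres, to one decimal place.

h = (x_cross/2)·√((V₂−V₁)/(V₂+V₁)).
(V₂−V₁)/(V₂+V₁) = (2783−658)/(2783+658) = 0.6176; √ = 0.7858.
h = (14.8/2)·0.7858 = 5.82 m.

5.8 m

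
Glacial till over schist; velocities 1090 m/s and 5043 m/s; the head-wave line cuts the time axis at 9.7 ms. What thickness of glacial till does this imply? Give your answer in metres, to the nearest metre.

θ_c = arcsin(1090/5043) = 12.48°; cos θ_c = 0.9764.
tᵢ = 2h cos θ_c/V₁ ⇒ h = tᵢ·V₁/(2 cos θ_c) = 0.0097·1090/(2·0.9764) = 5.41 m.

5 m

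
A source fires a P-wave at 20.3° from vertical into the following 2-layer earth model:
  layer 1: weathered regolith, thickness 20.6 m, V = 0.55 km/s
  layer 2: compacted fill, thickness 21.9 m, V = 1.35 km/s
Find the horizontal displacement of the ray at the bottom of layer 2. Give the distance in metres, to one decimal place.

Ray parameter p = sin 20.3° / 0.55 km/s = 6.3079e-01 s/km.
Layer 1: θ = 20.30°; offset = 20.6·tan 20.30° = 7.620 m.
Layer 2: sin θ = p·1.35 = 0.8516 → θ = 58.38°; offset = 21.9·tan 58.38° = 35.574 m.
Summing the layer offsets gives 43.194 m.

43.2 m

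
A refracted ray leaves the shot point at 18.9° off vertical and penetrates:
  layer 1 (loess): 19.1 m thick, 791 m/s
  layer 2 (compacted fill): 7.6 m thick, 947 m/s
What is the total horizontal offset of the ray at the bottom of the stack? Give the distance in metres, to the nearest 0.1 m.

9.7 m

Ray parameter p = sin 18.9° / 791 m/s = 4.0950e-04 s/m.
Layer 1: θ = 18.90°; offset = 19.1·tan 18.90° = 6.539 m.
Layer 2: sin θ = p·947 = 0.3878 → θ = 22.82°; offset = 7.6·tan 22.82° = 3.198 m.
Σ offsets = 9.737 m.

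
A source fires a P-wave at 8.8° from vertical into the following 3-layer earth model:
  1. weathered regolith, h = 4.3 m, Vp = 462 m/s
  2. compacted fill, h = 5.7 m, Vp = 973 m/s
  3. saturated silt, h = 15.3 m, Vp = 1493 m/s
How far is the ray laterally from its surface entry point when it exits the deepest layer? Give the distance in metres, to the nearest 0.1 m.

11.3 m

Apply Snell's law at each interface; in layer i the horizontal offset is hᵢ·tan θᵢ.
Layer 1: θ = 8.80°; offset = 4.3·tan 8.80° = 0.666 m.
Layer 2: sin θ = 973·sin 8.8°/462 = 0.3222, θ = 18.80°; offset = 5.7·tan 18.80° = 1.940 m.
Layer 3: sin θ = 1493·sin 8.8°/462 = 0.4944, θ = 29.63°; offset = 15.3·tan 29.63° = 8.702 m.
Total horizontal offset = 11.308 m.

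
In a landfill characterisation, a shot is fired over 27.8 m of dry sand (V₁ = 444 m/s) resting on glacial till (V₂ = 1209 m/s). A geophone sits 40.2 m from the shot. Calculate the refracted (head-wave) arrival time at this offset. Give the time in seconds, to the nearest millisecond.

t = x/V₂ + 2h·√(V₂²−V₁²)/(V₁V₂).
√(V₂²−V₁²) = √(1209²−444²) = 1124.5 m/s; delay term = 2·27.8·1124.5/(444·1209) = 0.11647 s.
t = 40.2/1209 + 0.11647 = 0.14973 s.

0.150 s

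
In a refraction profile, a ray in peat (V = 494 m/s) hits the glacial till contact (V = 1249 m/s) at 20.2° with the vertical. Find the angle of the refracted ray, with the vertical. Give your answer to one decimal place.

60.8°

sin θ₁/V₁ = sin θ₂/V₂ ⇒ sin θ₂ = 1249·sin 20.2°/494 = 1249·0.3453/494 = 0.8730.
θ₂ = arcsin 0.8730 = 60.81° from the normal.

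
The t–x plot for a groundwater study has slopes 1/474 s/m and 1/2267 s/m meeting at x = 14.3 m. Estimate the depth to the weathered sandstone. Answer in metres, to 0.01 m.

h = (x_cross/2)·√((V₂−V₁)/(V₂+V₁)).
(V₂−V₁)/(V₂+V₁) = (2267−474)/(2267+474) = 0.6541; √ = 0.8088.
h = (14.3/2)·0.8088 = 5.78 m.

5.78 m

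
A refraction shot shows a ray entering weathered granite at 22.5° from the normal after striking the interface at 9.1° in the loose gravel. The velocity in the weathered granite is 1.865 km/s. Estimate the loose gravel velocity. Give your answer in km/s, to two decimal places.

Snell's law: sin 9.1°/V₁ = sin 22.5°/V₂.
V₁ = V₂·sin 9.1°/sin 22.5° = 1.865 × 0.4133 = 0.77 km/s.

0.77 km/s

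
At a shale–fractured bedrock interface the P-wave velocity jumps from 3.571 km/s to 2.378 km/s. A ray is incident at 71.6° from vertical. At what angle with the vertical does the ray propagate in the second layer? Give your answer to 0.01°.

39.19°

sin θ₁/V₁ = sin θ₂/V₂ ⇒ sin θ₂ = 2.378·sin 71.6°/3.571 = 2.378·0.9489/3.571 = 0.6319.
θ₂ = sin⁻¹(0.6319) = 39.19° (from vertical).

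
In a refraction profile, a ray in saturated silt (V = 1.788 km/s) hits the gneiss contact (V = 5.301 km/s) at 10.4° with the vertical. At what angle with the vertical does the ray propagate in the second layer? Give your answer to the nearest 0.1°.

sin θ₁/V₁ = sin θ₂/V₂ ⇒ sin θ₂ = 5.301·sin 10.4°/1.788 = 5.301·0.1805/1.788 = 0.5352.
θ₂ = sin⁻¹(0.5352) = 32.36° (from vertical).

32.4°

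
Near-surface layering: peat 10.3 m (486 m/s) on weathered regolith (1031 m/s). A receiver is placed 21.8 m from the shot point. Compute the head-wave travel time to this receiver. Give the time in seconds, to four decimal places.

θ_c = arcsin(V₁/V₂) = arcsin(486/1031) = 28.12°, cos θ_c = 0.8819.
Intercept time tᵢ = 2h cos θ_c / V₁ = 2·10.3·0.8819/486 = 0.03738 s.
t = x/V₂ + tᵢ = 21.8/1031 + 0.03738 = 0.05853 s.

0.0585 s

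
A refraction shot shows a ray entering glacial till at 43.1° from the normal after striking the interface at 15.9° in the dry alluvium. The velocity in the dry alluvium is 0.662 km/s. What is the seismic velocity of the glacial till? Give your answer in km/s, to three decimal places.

Snell's law: sin 15.9°/V₁ = sin 43.1°/V₂.
V₂ = V₁·sin 43.1°/sin 15.9° = 0.662 × 2.4941 = 1.651 km/s.

1.651 km/s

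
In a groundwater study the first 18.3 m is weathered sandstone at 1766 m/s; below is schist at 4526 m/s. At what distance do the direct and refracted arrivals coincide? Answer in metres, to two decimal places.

θ_c = arcsin(1766/4526) = 22.97°, so cos θ_c = 0.9207 and tᵢ = 2h cos θ_c/V₁ = 0.0191 s.
At crossover x/V₁ = x/V₂ + tᵢ ⇒ x = tᵢ/(1/V₁ − 1/V₂) = 0.01908/(5.6625e-04 − 2.2095e-04) = 55.26 m.

55.26 m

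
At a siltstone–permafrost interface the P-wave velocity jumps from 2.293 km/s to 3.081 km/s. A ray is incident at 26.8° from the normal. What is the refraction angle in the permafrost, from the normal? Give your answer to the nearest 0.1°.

Snell's law: sin θ₂ = (V₂/V₁)·sin θ₁ = (3.081/2.293)·sin 26.8° = 0.6058.
θ₂ = arcsin 0.6058 = 37.29° from the normal.

37.3°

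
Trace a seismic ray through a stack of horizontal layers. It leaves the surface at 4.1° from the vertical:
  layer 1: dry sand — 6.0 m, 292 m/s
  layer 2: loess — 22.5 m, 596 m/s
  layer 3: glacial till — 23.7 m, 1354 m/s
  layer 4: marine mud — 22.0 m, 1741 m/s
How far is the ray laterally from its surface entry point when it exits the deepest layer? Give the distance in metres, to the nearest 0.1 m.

22.4 m

Ray parameter p = sin 4.1° / 292 m/s = 2.4485e-04 s/m.
Layer 1: θ = 4.10°; offset = 6.0·tan 4.10° = 0.430 m.
Layer 2: sin θ = p·596 = 0.1459 → θ = 8.39°; offset = 22.5·tan 8.39° = 3.319 m.
Layer 3: sin θ = p·1354 = 0.3315 → θ = 19.36°; offset = 23.7·tan 19.36° = 8.328 m.
Layer 4: sin θ = p·1741 = 0.4263 → θ = 25.23°; offset = 22.0·tan 25.23° = 10.368 m.
Summing the layer offsets gives 22.445 m.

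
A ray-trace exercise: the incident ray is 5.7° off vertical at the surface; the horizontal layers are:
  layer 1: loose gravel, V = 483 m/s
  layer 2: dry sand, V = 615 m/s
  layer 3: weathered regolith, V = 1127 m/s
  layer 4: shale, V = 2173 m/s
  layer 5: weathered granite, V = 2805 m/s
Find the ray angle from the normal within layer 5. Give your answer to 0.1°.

Ray parameter p = sin 5.7° / 483 = 2.0563e-04 s/m.
sin θ_5 = p·V_5 = 2.0563e-04 × 2805 = 0.5768.
θ_5 = 35.23° from the vertical.

35.2°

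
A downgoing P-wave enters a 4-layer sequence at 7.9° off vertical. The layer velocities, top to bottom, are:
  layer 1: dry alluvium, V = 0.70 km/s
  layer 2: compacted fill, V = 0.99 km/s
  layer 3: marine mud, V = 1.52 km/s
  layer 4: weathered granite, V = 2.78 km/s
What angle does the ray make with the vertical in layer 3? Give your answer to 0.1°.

17.4°

Ray parameter p = sin 7.9° / 0.70 = 1.9635e-01 s/km.
sin θ_3 = p·V_3 = 1.9635e-01 × 1.52 = 0.2985.
θ_3 = arcsin 0.2985 = 17.36°.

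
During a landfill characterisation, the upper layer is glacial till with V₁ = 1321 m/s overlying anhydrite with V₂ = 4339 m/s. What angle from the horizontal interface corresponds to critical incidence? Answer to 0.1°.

72.3°

Critical incidence: sin θ_c = V₁/V₂ = 1321/4339 = 0.3044.
θ_c = arcsin 0.3044 = 17.72°.
Measured from the interface: 90° − 17.72° = 72.28°.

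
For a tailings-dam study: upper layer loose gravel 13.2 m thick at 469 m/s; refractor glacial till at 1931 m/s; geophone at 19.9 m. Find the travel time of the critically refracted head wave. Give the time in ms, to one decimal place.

θ_c = arcsin(V₁/V₂) = arcsin(469/1931) = 14.06°, cos θ_c = 0.9701.
Intercept time tᵢ = 2h cos θ_c / V₁ = 2·13.2·0.9701/469 = 0.05460 s.
t = x/V₂ + tᵢ = 19.9/1931 + 0.05460 = 0.06491 s.

64.9 ms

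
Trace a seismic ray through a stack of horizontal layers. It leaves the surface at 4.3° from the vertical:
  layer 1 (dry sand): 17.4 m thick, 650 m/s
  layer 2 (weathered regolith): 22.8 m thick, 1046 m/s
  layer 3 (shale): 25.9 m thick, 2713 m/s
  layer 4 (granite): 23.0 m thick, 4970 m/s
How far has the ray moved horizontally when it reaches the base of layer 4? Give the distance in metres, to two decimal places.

28.71 m

p = sin θ₁/V₁ = sin 4.3°/650 = 1.1535e-04 s/m is conserved through the stack.
Layer 1: θ = 4.30°; offset = 17.4·tan 4.30° = 1.3083 m.
Layer 2: sin θ = p·1046 = 0.1207 → θ = 6.93°; offset = 22.8·tan 6.93° = 2.7713 m.
Layer 3: sin θ = p·2713 = 0.3129 → θ = 18.24°; offset = 25.9·tan 18.24° = 8.5341 m.
Layer 4: sin θ = p·4970 = 0.5733 → θ = 34.98°; offset = 23.0·tan 34.98° = 16.0932 m.
Summing the layer offsets gives 28.7068 m.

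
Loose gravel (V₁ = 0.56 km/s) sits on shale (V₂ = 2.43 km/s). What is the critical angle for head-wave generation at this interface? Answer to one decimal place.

13.3°

Critical incidence: sin θ_c = V₁/V₂ = 0.56/2.43 = 0.2305.
θ_c = arcsin 0.2305 = 13.32°.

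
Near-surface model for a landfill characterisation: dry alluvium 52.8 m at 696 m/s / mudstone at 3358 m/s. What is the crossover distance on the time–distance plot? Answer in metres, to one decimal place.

130.3 m

θ_c = arcsin(696/3358) = 11.96°, so cos θ_c = 0.9783 and tᵢ = 2h cos θ_c/V₁ = 0.1484 s.
At crossover x/V₁ = x/V₂ + tᵢ ⇒ x = tᵢ/(1/V₁ − 1/V₂) = 0.14843/(1.4368e-03 − 2.9780e-04) = 130.32 m.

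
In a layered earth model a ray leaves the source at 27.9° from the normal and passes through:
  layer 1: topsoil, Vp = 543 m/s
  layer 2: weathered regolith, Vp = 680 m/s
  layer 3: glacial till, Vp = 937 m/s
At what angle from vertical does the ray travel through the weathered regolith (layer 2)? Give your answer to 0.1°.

35.9°

Ray parameter p = sin 27.9° / 543 = 8.6175e-04 s/m.
sin θ_2 = p·V_2 = 8.6175e-04 × 680 = 0.5860.
θ_2 = arcsin 0.5860 = 35.87°.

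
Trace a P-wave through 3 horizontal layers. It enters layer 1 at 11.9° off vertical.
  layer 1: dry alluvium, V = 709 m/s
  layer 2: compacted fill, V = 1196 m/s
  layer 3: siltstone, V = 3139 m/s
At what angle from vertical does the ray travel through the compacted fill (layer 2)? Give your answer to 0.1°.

20.4°

Snell's law across each interface conserves sin θ / V, so sin θ_2 = V_2·sin θ₁/V₁.
sin θ_2 = 1196 × sin 11.9° / 709 = 0.3478.
θ_2 = 20.36° from the vertical.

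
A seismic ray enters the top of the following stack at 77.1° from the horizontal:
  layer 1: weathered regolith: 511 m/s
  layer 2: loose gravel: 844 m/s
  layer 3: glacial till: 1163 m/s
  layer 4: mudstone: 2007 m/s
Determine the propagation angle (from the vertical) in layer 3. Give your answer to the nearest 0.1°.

30.5°

From the normal: θ₁ = 90° − 77.1° = 12.9°.
Ray parameter p = sin 12.9° / 511 = 4.3689e-04 s/m.
sin θ_3 = p·V_3 = 4.3689e-04 × 1163 = 0.5081.
θ_3 = 30.54° from the vertical.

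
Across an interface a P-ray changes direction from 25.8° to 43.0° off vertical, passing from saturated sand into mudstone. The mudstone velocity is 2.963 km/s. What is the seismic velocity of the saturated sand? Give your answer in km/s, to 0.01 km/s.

sin 25.8° = 0.4352; sin 43.0° = 0.6820.
V₁ = V₂·(sin θ₁/sin θ₂) = 2.963·(0.4352/0.6820) = 1.89 km/s.

1.89 km/s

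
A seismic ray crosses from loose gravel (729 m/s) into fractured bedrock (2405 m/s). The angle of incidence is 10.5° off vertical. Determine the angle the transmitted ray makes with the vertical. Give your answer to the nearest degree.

37°

sin θ₁/V₁ = sin θ₂/V₂ ⇒ sin θ₂ = 2405·sin 10.5°/729 = 2405·0.1822/729 = 0.6012.
θ₂ = arcsin 0.6012 = 36.96° from the normal.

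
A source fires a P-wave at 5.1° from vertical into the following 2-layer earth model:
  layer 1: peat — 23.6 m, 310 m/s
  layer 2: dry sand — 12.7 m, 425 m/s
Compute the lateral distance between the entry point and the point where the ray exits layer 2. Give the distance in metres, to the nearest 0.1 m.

3.7 m

Apply Snell's law at each interface; in layer i the horizontal offset is hᵢ·tan θᵢ.
Layer 1: θ = 5.10°; offset = 23.6·tan 5.10° = 2.106 m.
Layer 2: sin θ = 425·sin 5.1°/310 = 0.1219, θ = 7.00°; offset = 12.7·tan 7.00° = 1.559 m.
Total horizontal offset = 3.666 m.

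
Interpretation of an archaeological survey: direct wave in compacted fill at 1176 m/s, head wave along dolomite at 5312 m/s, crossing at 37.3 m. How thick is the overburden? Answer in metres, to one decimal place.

x_cross = 2h·√((V₂+V₁)/(V₂−V₁)) → h = x_cross / (2·√((V₂+V₁)/(V₂−V₁))).
√((V₂+V₁)/(V₂−V₁)) = √((5312+1176)/(5312−1176)) = 1.2525.
h = 37.3 / (2·1.2525) = 14.89 m.

14.9 m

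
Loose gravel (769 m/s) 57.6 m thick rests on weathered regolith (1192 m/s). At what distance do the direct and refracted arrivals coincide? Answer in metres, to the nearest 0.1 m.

248.0 m

θ_c = arcsin(769/1192) = 40.18°, so cos θ_c = 0.7641 and tᵢ = 2h cos θ_c/V₁ = 0.1145 s.
At crossover x/V₁ = x/V₂ + tᵢ ⇒ x = tᵢ/(1/V₁ − 1/V₂) = 0.11446/(1.3004e-03 − 8.3893e-04) = 248.04 m.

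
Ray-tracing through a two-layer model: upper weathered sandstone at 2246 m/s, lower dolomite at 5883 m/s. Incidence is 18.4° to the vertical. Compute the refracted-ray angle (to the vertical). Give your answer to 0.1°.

55.8°

Snell's law: sin θ₂ = (V₂/V₁)·sin θ₁ = (5883/2246)·sin 18.4° = 0.8268.
θ₂ = sin⁻¹(0.8268) = 55.77° (from vertical).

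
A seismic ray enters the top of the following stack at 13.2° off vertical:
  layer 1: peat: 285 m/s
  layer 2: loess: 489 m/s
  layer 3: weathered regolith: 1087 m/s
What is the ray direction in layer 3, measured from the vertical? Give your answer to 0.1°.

60.6°

Ray parameter p = sin 13.2° / 285 = 8.0123e-04 s/m.
sin θ_3 = p·V_3 = 8.0123e-04 × 1087 = 0.8709.
θ_3 = 60.57° from the vertical.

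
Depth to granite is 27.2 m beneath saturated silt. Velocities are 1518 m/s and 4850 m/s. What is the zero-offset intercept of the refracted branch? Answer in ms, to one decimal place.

tᵢ = 2h·√(V₂²−V₁²)/(V₁V₂).
√(V₂²−V₁²) = √(4850²−1518²) = 4606.3 m/s.
tᵢ = 2·27.2·4606.3/(1518·4850) = 0.03404 s.

34.0 ms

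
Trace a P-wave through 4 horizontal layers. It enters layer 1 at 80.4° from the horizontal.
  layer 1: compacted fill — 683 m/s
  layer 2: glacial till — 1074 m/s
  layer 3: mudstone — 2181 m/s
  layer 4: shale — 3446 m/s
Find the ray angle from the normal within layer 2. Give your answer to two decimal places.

15.20°

From the normal: θ₁ = 90° − 80.4° = 9.6°.
Ray parameter p = sin 9.6° / 683 = 2.4417e-04 s/m.
sin θ_2 = p·V_2 = 2.4417e-04 × 1074 = 0.2622.
θ_2 = arcsin 0.2622 = 15.20°.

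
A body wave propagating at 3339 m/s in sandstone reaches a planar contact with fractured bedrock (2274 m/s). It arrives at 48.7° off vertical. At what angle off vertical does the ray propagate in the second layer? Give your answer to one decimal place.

Snell's law: sin θ₂ = (V₂/V₁)·sin θ₁ = (2274/3339)·sin 48.7° = 0.5116.
θ₂ = sin⁻¹(0.5116) = 30.77° (from vertical).

30.8°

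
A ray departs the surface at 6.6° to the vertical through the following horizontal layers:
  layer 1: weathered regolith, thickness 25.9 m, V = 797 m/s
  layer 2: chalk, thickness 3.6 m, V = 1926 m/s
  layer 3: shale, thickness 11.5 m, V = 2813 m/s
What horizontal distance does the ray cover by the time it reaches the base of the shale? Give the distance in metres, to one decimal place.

9.1 m

Ray parameter p = sin 6.6° / 797 m/s = 1.4421e-04 s/m.
Layer 1: θ = 6.60°; offset = 25.9·tan 6.60° = 2.997 m.
Layer 2: sin θ = p·1926 = 0.2778 → θ = 16.13°; offset = 3.6·tan 16.13° = 1.041 m.
Layer 3: sin θ = p·2813 = 0.4057 → θ = 23.93°; offset = 11.5·tan 23.93° = 5.104 m.
Σ offsets = 9.142 m.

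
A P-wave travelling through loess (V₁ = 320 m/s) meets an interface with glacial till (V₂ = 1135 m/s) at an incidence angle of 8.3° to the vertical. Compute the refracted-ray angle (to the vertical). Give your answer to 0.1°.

Snell's law: sin θ₂ = (V₂/V₁)·sin θ₁ = (1135/320)·sin 8.3° = 0.5120.
θ₂ = arcsin 0.5120 = 30.80° from the normal.

30.8°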